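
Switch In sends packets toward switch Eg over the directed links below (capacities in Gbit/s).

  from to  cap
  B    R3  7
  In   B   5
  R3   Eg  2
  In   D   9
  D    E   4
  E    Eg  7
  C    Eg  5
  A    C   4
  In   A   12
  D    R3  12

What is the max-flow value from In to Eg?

10

Augment In→A→C→Eg: bottleneck 4, flow now 4.
Augment In→D→E→Eg: bottleneck 4, flow now 8.
Augment In→D→R3→Eg: bottleneck 2, flow now 10.
No augmenting path remains; maximum flow = 10.
In the residual graph, reachable from In: {In, A, D, B, R3}.
Min-cut edges: A→C (4), D→E (4), R3→Eg (2); capacity 4 + 4 + 2 = 10.
This cut is saturated, so no flow can exceed 10.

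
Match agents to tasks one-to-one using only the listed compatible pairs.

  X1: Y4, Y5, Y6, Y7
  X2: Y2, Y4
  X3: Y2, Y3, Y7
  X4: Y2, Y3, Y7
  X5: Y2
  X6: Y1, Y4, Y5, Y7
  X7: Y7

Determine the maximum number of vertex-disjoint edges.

Unit-capacity flow: source→left, listed edges, right→sink; max matching = max flow.
Augmenting path X1→Y4 (+1); matched 1.
Augmenting path X2→Y2 (+1); matched 2.
Augmenting path X3→Y3 (+1); matched 3.
Augmenting path X4→Y7 (+1); matched 4.
Augmenting path X6→Y1 (+1); matched 5.
Augmenting path X5→Y2→X2→Y4→X1→Y5 (+1); matched 6.
No augmenting path remains; maximum matching = 6.
König certificate: {X1, X2, X6, Y2, Y3, Y7} is a vertex cover of size 6 (every listed pair touches it), so no matching can be larger.

6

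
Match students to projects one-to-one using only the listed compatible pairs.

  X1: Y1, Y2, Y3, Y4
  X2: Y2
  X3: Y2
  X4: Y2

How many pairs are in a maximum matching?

Unit-capacity flow: source→left, listed edges, right→sink; max matching = max flow.
Augmenting path X1→Y1 (+1); matched 1.
Augmenting path X2→Y2 (+1); matched 2.
No augmenting path remains; maximum matching = 2.
König certificate: {X1, Y2} is a vertex cover of size 2 (every listed pair touches it), so no matching can be larger.

2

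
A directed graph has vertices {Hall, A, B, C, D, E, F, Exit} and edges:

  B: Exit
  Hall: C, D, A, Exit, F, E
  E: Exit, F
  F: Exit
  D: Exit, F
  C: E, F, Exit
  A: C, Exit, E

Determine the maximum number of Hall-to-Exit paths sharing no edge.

6

Assign every edge capacity 1; by Menger, the answer equals the max flow.
Path Hall→Exit (+1); total 1.
Path Hall→A→Exit (+1); total 2.
Path Hall→C→Exit (+1); total 3.
Path Hall→D→Exit (+1); total 4.
Path Hall→E→Exit (+1); total 5.
Path Hall→F→Exit (+1); total 6.
No residual Hall→Exit path; max flow = 6.
Certifying cut of size 6: {Hall→A, Hall→C, Hall→D, Hall→E, Hall→Exit, Hall→F}.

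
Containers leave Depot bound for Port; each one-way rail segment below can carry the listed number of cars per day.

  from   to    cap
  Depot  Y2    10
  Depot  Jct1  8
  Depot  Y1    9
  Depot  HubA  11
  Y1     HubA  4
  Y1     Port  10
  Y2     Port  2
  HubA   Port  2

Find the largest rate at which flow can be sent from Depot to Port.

Augment Depot→Y1→Port: bottleneck 9, flow now 9.
Augment Depot→HubA→Port: bottleneck 2, flow now 11.
Augment Depot→Y2→Port: bottleneck 2, flow now 13.
No augmenting path remains; maximum flow = 13.
In the residual graph, reachable from Depot: {Depot, HubA, Y2, Jct1}.
Min-cut edges: Depot→Y1 (9), HubA→Port (2), Y2→Port (2); capacity 9 + 2 + 2 = 13.
This cut is saturated, so no flow can exceed 13.

13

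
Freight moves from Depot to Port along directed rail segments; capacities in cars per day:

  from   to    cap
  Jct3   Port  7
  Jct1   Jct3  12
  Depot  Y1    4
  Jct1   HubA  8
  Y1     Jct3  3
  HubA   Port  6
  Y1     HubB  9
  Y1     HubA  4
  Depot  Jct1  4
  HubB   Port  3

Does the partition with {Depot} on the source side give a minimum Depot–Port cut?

Yes — it is a minimum cut (capacity 8).

Given cut capacity: 4 + 4 = 8.
Augment Depot→Jct1→Jct3→Port: bottleneck 4, flow now 4.
Augment Depot→Y1→Jct3→Port: bottleneck 3, flow now 7.
Augment Depot→Y1→HubB→Port: bottleneck 1, flow now 8.
No augmenting path remains; maximum flow = 8.
Cut capacity 8 equals the max flow, so it is a minimum cut.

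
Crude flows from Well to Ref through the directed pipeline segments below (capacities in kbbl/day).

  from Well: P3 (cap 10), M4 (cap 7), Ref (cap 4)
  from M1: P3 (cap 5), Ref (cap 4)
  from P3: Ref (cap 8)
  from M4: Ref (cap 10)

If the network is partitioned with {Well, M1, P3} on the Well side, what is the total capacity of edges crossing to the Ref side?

23

Edges leaving {Well, M1, P3}: Well→M4 (7), Well→Ref (4), M1→Ref (4), P3→Ref (8).
Cut capacity = 7 + 4 + 4 + 8 = 23.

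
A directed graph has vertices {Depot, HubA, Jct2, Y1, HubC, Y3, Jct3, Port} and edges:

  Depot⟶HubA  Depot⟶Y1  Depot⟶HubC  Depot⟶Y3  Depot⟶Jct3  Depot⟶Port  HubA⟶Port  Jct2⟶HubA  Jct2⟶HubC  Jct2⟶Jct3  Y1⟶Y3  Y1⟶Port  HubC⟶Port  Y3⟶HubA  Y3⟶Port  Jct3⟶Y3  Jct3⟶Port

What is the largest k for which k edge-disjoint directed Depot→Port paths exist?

6

Assign every edge capacity 1; by Menger, the answer equals the max flow.
Path Depot→Port (+1); total 1.
Path Depot→HubA→Port (+1); total 2.
Path Depot→Y1→Port (+1); total 3.
Path Depot→HubC→Port (+1); total 4.
Path Depot→Y3→Port (+1); total 5.
Path Depot→Jct3→Port (+1); total 6.
No residual Depot→Port path; max flow = 6.
Certifying cut of size 6: {Depot→HubA, Depot→HubC, Depot→Jct3, Depot→Port, Depot→Y1, Depot→Y3}.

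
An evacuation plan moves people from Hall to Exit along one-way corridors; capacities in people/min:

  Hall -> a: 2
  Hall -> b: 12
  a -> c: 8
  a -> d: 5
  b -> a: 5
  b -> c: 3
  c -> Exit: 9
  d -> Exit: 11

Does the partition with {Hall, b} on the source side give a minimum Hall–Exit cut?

Given cut capacity: 2 + 5 + 3 = 10.
Augment Hall→a→c→Exit: bottleneck 2, flow now 2.
Augment Hall→b→c→Exit: bottleneck 3, flow now 5.
Augment Hall→b→a→c→Exit: bottleneck 4, flow now 9.
Augment Hall→b→a→d→Exit: bottleneck 1, flow now 10.
No augmenting path remains; maximum flow = 10.
Cut capacity 10 equals the max flow, so it is a minimum cut.

Yes — it is a minimum cut (capacity 10).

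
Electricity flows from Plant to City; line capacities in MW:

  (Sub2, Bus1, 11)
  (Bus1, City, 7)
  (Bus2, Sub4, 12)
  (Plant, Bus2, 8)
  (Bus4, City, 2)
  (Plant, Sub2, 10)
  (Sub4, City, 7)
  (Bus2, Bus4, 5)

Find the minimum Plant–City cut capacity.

Augment Plant→Bus2→Bus4→City: bottleneck 2, flow now 2.
Augment Plant→Bus2→Sub4→City: bottleneck 6, flow now 8.
Augment Plant→Sub2→Bus1→City: bottleneck 7, flow now 15.
No augmenting path remains; maximum flow = 15.
By max-flow min-cut, the minimum cut capacity equals the max flow.
In the residual graph, reachable from Plant: {Plant, Sub2, Bus1}.
Min-cut edges: Plant→Bus2 (8), Bus1→City (7); capacity 8 + 7 = 15.

15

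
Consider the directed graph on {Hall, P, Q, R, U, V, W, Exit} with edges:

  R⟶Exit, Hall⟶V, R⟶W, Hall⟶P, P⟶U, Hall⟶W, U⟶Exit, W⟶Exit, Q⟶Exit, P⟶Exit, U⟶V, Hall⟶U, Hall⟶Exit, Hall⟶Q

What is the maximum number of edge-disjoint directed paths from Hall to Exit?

5

Assign every edge capacity 1; by Menger, the answer equals the max flow.
Path Hall→Exit (+1); total 1.
Path Hall→P→Exit (+1); total 2.
Path Hall→Q→Exit (+1); total 3.
Path Hall→U→Exit (+1); total 4.
Path Hall→W→Exit (+1); total 5.
No residual Hall→Exit path; max flow = 5.
Certifying cut of size 5: {Hall→Exit, Hall→P, Hall→Q, Hall→U, Hall→W}.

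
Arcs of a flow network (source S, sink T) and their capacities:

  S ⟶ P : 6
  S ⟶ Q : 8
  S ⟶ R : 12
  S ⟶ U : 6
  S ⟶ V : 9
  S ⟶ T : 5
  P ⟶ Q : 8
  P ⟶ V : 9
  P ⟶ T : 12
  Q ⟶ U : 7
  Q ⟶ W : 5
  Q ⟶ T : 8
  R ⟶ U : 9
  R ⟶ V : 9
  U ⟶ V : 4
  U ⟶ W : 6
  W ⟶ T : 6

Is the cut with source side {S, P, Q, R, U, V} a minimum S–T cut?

Given cut capacity: 5 + 12 + 5 + 8 + 6 = 36.
Augment S→T: bottleneck 5, flow now 5.
Augment S→P→T: bottleneck 6, flow now 11.
Augment S→Q→T: bottleneck 8, flow now 19.
Augment S→U→W→T: bottleneck 6, flow now 25.
No augmenting path remains; maximum flow = 25.
In the residual graph, reachable from S: {S, R, U, V}.
Min-cut edges: S→P (6), S→Q (8), S→T (5), U→W (6); capacity 6 + 8 + 5 + 6 = 25.
Cut capacity 36 exceeds the max flow 25, so it is not minimum.

No — its capacity is 36, but the minimum cut has capacity 25.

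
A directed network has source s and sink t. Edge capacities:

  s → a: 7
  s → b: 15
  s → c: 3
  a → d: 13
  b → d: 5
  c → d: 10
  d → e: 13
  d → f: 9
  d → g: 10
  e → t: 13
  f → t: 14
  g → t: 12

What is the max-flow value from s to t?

Augment s→a→d→e→t: bottleneck 7, flow now 7.
Augment s→b→d→e→t: bottleneck 5, flow now 12.
Augment s→c→d→e→t: bottleneck 1, flow now 13.
Augment s→c→d→f→t: bottleneck 2, flow now 15.
No augmenting path remains; maximum flow = 15.
In the residual graph, reachable from s: {s, b}.
Min-cut edges: s→a (7), s→c (3), b→d (5); capacity 7 + 3 + 5 = 15.
This cut is saturated, so no flow can exceed 15.

15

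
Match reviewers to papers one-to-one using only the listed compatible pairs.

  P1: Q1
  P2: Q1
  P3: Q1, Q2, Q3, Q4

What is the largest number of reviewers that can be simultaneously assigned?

Unit-capacity flow: source→left, listed edges, right→sink; max matching = max flow.
Augmenting path P1→Q1 (+1); matched 1.
Augmenting path P3→Q2 (+1); matched 2.
No augmenting path remains; maximum matching = 2.
König certificate: {P3, Q1} is a vertex cover of size 2 (every listed pair touches it), so no matching can be larger.

2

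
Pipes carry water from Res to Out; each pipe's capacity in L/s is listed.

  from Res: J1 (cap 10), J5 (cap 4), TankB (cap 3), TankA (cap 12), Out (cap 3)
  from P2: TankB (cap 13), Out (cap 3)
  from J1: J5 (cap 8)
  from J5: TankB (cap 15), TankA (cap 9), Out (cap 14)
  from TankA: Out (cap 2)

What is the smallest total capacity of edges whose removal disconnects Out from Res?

17

Augment Res→Out: bottleneck 3, flow now 3.
Augment Res→J5→Out: bottleneck 4, flow now 7.
Augment Res→TankA→Out: bottleneck 2, flow now 9.
Augment Res→J1→J5→Out: bottleneck 8, flow now 17.
No augmenting path remains; maximum flow = 17.
By max-flow min-cut, the minimum cut capacity equals the max flow.
In the residual graph, reachable from Res: {Res, J1, TankB, TankA}.
Min-cut edges: Res→J5 (4), Res→Out (3), J1→J5 (8), TankA→Out (2); capacity 4 + 3 + 8 + 2 = 17.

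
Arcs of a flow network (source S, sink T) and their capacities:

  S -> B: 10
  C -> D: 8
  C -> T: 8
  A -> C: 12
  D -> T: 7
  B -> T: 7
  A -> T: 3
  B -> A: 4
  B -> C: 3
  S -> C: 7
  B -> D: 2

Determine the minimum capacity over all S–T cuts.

17

Augment S→B→T: bottleneck 7, flow now 7.
Augment S→C→T: bottleneck 7, flow now 14.
Augment S→B→A→T: bottleneck 3, flow now 17.
No augmenting path remains; maximum flow = 17.
By max-flow min-cut, the minimum cut capacity equals the max flow.
In the residual graph, reachable from S: {S}.
Min-cut edges: S→B (10), S→C (7); capacity 10 + 7 = 17.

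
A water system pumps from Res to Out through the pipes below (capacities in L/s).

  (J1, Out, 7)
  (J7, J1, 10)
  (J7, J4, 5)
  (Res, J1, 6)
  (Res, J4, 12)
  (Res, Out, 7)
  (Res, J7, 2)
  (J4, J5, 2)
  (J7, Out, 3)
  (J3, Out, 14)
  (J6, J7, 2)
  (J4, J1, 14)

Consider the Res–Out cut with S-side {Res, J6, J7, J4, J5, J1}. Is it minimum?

No — its capacity is 17, but the minimum cut has capacity 16.

Given cut capacity: 7 + 3 + 7 = 17.
Augment Res→Out: bottleneck 7, flow now 7.
Augment Res→J7→Out: bottleneck 2, flow now 9.
Augment Res→J1→Out: bottleneck 6, flow now 15.
Augment Res→J4→J1→Out: bottleneck 1, flow now 16.
No augmenting path remains; maximum flow = 16.
In the residual graph, reachable from Res: {Res, J4, J5, J1}.
Min-cut edges: Res→J7 (2), Res→Out (7), J1→Out (7); capacity 2 + 7 + 7 = 16.
Cut capacity 17 exceeds the max flow 16, so it is not minimum.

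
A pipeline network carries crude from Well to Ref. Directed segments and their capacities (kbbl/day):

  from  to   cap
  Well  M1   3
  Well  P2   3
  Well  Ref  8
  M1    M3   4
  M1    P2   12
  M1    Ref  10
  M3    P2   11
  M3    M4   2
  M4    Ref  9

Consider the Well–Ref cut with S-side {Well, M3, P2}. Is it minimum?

No — its capacity is 13, but the minimum cut has capacity 11.

Given cut capacity: 3 + 8 + 2 = 13.
Augment Well→Ref: bottleneck 8, flow now 8.
Augment Well→M1→Ref: bottleneck 3, flow now 11.
No augmenting path remains; maximum flow = 11.
In the residual graph, reachable from Well: {Well, P2}.
Min-cut edges: Well→M1 (3), Well→Ref (8); capacity 3 + 8 = 11.
Cut capacity 13 exceeds the max flow 11, so it is not minimum.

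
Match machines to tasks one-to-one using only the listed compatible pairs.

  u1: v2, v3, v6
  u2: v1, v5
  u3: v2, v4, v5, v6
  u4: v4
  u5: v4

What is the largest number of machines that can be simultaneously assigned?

4

Unit-capacity flow: source→left, listed edges, right→sink; max matching = max flow.
Augmenting path u1→v2 (+1); matched 1.
Augmenting path u2→v1 (+1); matched 2.
Augmenting path u3→v4 (+1); matched 3.
Augmenting path u4→v4→u3→v5 (+1); matched 4.
No augmenting path remains; maximum matching = 4.
König certificate: {u1, u2, u3, v4} is a vertex cover of size 4 (every listed pair touches it), so no matching can be larger.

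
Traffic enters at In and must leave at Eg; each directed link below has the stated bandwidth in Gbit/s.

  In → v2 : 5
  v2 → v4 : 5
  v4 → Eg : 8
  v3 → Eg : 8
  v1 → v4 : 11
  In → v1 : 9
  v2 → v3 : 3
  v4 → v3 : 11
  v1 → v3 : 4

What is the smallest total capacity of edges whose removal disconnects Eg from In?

Augment In→v1→v3→Eg: bottleneck 4, flow now 4.
Augment In→v1→v4→Eg: bottleneck 5, flow now 9.
Augment In→v2→v3→Eg: bottleneck 3, flow now 12.
Augment In→v2→v4→Eg: bottleneck 2, flow now 14.
No augmenting path remains; maximum flow = 14.
By max-flow min-cut, the minimum cut capacity equals the max flow.
In the residual graph, reachable from In: {In}.
Min-cut edges: In→v1 (9), In→v2 (5); capacity 9 + 5 = 14.

14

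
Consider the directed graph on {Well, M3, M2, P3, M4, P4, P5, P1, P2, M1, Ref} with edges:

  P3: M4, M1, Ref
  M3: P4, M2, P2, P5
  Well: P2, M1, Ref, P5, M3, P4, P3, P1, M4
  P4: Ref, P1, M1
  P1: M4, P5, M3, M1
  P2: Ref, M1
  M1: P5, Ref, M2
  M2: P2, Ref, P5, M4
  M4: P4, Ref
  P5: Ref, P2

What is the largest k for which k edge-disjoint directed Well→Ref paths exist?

Assign every edge capacity 1; by Menger, the answer equals the max flow.
Path Well→Ref (+1); total 1.
Path Well→P3→Ref (+1); total 2.
Path Well→M4→Ref (+1); total 3.
Path Well→P4→Ref (+1); total 4.
Path Well→P5→Ref (+1); total 5.
Path Well→P2→Ref (+1); total 6.
Path Well→M1→Ref (+1); total 7.
Path Well→M3→M2→Ref (+1); total 8.
No residual Well→Ref path; max flow = 8.
Certifying cut of size 8: {M1→Ref, M2→Ref, M4→Ref, P2→Ref, P4→Ref, P5→Ref, Well→P3, Well→Ref}.

8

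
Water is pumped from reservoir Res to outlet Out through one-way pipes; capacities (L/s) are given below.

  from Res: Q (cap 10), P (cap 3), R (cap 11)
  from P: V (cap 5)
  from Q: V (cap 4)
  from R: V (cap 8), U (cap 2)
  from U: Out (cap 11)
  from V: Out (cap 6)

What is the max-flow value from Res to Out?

8

Augment Res→P→V→Out: bottleneck 3, flow now 3.
Augment Res→Q→V→Out: bottleneck 3, flow now 6.
Augment Res→R→U→Out: bottleneck 2, flow now 8.
No augmenting path remains; maximum flow = 8.
In the residual graph, reachable from Res: {Res, P, Q, R, V}.
Min-cut edges: R→U (2), V→Out (6); capacity 2 + 6 = 8.
This cut is saturated, so no flow can exceed 8.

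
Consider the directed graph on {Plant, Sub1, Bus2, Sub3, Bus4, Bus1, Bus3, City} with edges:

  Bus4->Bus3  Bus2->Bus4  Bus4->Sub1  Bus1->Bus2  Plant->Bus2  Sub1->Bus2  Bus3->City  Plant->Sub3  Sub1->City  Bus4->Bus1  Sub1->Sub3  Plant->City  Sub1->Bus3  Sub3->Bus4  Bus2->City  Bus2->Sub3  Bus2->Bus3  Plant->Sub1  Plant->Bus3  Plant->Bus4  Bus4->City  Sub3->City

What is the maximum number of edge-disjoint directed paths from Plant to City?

Assign every edge capacity 1; by Menger, the answer equals the max flow.
Path Plant→City (+1); total 1.
Path Plant→Sub1→City (+1); total 2.
Path Plant→Bus2→City (+1); total 3.
Path Plant→Sub3→City (+1); total 4.
Path Plant→Bus4→City (+1); total 5.
Path Plant→Bus3→City (+1); total 6.
No residual Plant→City path; max flow = 6.
Certifying cut of size 6: {Plant→Bus2, Plant→Bus3, Plant→Bus4, Plant→City, Plant→Sub1, Plant→Sub3}.

6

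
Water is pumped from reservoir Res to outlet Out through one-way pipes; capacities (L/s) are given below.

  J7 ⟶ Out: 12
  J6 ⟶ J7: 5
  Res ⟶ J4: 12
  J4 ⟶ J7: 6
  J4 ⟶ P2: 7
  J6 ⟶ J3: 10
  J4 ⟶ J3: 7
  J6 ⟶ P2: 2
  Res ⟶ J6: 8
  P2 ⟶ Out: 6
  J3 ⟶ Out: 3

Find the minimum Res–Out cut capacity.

Augment Res→J4→J7→Out: bottleneck 6, flow now 6.
Augment Res→J4→J3→Out: bottleneck 3, flow now 9.
Augment Res→J4→P2→Out: bottleneck 3, flow now 12.
Augment Res→J6→J7→Out: bottleneck 5, flow now 17.
Augment Res→J6→P2→Out: bottleneck 2, flow now 19.
Augment Res→J6→J3→J4→P2→Out: bottleneck 1, flow now 20. (uses reverse residual edge)
No augmenting path remains; maximum flow = 20.
By max-flow min-cut, the minimum cut capacity equals the max flow.
In the residual graph, reachable from Res: {Res}.
Min-cut edges: Res→J4 (12), Res→J6 (8); capacity 12 + 8 = 20.

20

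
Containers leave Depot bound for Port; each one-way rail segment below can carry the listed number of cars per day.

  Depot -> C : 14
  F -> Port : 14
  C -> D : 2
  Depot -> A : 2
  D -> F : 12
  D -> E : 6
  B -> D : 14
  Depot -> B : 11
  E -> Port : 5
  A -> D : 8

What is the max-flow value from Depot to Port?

Augment Depot→A→D→E→Port: bottleneck 2, flow now 2.
Augment Depot→B→D→E→Port: bottleneck 3, flow now 5.
Augment Depot→B→D→F→Port: bottleneck 8, flow now 13.
Augment Depot→C→D→F→Port: bottleneck 2, flow now 15.
No augmenting path remains; maximum flow = 15.
In the residual graph, reachable from Depot: {Depot, C}.
Min-cut edges: Depot→A (2), Depot→B (11), C→D (2); capacity 2 + 11 + 2 = 15.
This cut is saturated, so no flow can exceed 15.

15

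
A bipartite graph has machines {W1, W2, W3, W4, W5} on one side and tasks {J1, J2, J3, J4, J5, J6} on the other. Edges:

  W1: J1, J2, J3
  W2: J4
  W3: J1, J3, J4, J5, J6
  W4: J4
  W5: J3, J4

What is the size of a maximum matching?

Unit-capacity flow: source→left, listed edges, right→sink; max matching = max flow.
Augmenting path W1→J1 (+1); matched 1.
Augmenting path W2→J4 (+1); matched 2.
Augmenting path W3→J3 (+1); matched 3.
Augmenting path W5→J3→W3→J5 (+1); matched 4.
No augmenting path remains; maximum matching = 4.
König certificate: {W1, W3, W5, J4} is a vertex cover of size 4 (every listed pair touches it), so no matching can be larger.

4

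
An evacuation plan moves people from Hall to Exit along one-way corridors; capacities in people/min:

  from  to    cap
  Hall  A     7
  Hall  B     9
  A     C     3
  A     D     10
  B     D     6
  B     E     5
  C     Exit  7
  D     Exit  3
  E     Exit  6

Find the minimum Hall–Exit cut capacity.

Augment Hall→A→C→Exit: bottleneck 3, flow now 3.
Augment Hall→A→D→Exit: bottleneck 3, flow now 6.
Augment Hall→B→E→Exit: bottleneck 5, flow now 11.
No augmenting path remains; maximum flow = 11.
By max-flow min-cut, the minimum cut capacity equals the max flow.
In the residual graph, reachable from Hall: {Hall, A, B, D}.
Min-cut edges: A→C (3), B→E (5), D→Exit (3); capacity 3 + 5 + 3 = 11.

11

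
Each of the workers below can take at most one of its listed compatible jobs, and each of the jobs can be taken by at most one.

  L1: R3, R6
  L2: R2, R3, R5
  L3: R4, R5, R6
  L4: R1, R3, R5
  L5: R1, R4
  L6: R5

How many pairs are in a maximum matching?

Unit-capacity flow: source→left, listed edges, right→sink; max matching = max flow.
Augmenting path L1→R3 (+1); matched 1.
Augmenting path L2→R2 (+1); matched 2.
Augmenting path L3→R4 (+1); matched 3.
Augmenting path L4→R1 (+1); matched 4.
Augmenting path L6→R5 (+1); matched 5.
Augmenting path L5→R4→L3→R6 (+1); matched 6.
No augmenting path remains; maximum matching = 6.
König certificate: {L1, L2, L3, L4, L5, L6} is a vertex cover of size 6 (every listed pair touches it), so no matching can be larger.

6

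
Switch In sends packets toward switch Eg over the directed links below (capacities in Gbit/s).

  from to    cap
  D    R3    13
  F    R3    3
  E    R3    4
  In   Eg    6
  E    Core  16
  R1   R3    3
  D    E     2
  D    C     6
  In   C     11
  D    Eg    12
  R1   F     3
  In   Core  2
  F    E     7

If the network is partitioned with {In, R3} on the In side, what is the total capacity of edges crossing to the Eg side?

19

Edges leaving {In, R3}: In→Core (2), In→C (11), In→Eg (6).
Cut capacity = 2 + 11 + 6 = 19.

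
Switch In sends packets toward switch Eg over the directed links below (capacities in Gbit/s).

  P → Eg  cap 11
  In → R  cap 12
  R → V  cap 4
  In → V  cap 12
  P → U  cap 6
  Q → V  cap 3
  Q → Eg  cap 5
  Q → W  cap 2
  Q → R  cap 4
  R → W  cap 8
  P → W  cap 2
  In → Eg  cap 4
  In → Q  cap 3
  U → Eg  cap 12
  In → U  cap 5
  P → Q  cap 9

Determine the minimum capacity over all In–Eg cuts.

12

Augment In→Eg: bottleneck 4, flow now 4.
Augment In→Q→Eg: bottleneck 3, flow now 7.
Augment In→U→Eg: bottleneck 5, flow now 12.
No augmenting path remains; maximum flow = 12.
By max-flow min-cut, the minimum cut capacity equals the max flow.
In the residual graph, reachable from In: {In, R, V, W}.
Min-cut edges: In→Q (3), In→U (5), In→Eg (4); capacity 3 + 5 + 4 = 12.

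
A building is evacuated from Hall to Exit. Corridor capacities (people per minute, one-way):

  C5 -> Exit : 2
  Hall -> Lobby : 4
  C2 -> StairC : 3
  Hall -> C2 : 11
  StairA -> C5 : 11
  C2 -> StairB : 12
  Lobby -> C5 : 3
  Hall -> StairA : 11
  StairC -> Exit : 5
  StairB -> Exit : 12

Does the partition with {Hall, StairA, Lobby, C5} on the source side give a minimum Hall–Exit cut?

Yes — it is a minimum cut (capacity 13).

Given cut capacity: 11 + 2 = 13.
Augment Hall→C2→StairB→Exit: bottleneck 11, flow now 11.
Augment Hall→StairA→C5→Exit: bottleneck 2, flow now 13.
No augmenting path remains; maximum flow = 13.
Cut capacity 13 equals the max flow, so it is a minimum cut.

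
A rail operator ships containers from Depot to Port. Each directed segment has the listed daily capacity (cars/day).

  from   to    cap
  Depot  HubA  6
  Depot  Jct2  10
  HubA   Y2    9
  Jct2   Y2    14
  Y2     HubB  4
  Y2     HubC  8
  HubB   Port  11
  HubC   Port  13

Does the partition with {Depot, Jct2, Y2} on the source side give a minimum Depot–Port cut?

Given cut capacity: 6 + 4 + 8 = 18.
Augment Depot→HubA→Y2→HubB→Port: bottleneck 4, flow now 4.
Augment Depot→HubA→Y2→HubC→Port: bottleneck 2, flow now 6.
Augment Depot→Jct2→Y2→HubC→Port: bottleneck 6, flow now 12.
No augmenting path remains; maximum flow = 12.
In the residual graph, reachable from Depot: {Depot, HubA, Jct2, Y2}.
Min-cut edges: Y2→HubB (4), Y2→HubC (8); capacity 4 + 8 = 12.
Cut capacity 18 exceeds the max flow 12, so it is not minimum.

No — its capacity is 18, but the minimum cut has capacity 12.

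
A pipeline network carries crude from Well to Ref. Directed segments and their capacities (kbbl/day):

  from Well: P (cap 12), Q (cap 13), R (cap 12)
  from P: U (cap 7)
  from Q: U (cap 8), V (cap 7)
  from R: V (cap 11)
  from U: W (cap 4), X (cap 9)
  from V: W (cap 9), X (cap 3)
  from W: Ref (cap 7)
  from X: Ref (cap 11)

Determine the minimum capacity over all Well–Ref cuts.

Augment Well→P→U→W→Ref: bottleneck 4, flow now 4.
Augment Well→P→U→X→Ref: bottleneck 3, flow now 7.
Augment Well→Q→U→X→Ref: bottleneck 6, flow now 13.
Augment Well→Q→V→W→Ref: bottleneck 3, flow now 16.
Augment Well→Q→V→X→Ref: bottleneck 2, flow now 18.
No augmenting path remains; maximum flow = 18.
By max-flow min-cut, the minimum cut capacity equals the max flow.
In the residual graph, reachable from Well: {Well, P, Q, R, U, V, W, X}.
Min-cut edges: W→Ref (7), X→Ref (11); capacity 7 + 11 = 18.

18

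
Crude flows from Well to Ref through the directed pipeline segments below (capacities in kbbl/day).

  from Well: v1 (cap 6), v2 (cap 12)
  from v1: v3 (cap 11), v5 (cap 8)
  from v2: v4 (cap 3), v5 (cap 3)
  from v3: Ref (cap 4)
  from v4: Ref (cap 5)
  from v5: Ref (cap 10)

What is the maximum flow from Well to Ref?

12

Augment Well→v1→v3→Ref: bottleneck 4, flow now 4.
Augment Well→v1→v5→Ref: bottleneck 2, flow now 6.
Augment Well→v2→v4→Ref: bottleneck 3, flow now 9.
Augment Well→v2→v5→Ref: bottleneck 3, flow now 12.
No augmenting path remains; maximum flow = 12.
In the residual graph, reachable from Well: {Well, v2}.
Min-cut edges: Well→v1 (6), v2→v4 (3), v2→v5 (3); capacity 6 + 3 + 3 = 12.
This cut is saturated, so no flow can exceed 12.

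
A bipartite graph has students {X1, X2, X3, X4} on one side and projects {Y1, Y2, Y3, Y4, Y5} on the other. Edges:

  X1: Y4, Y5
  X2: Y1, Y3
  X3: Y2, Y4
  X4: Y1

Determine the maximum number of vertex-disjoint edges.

4

Unit-capacity flow: source→left, listed edges, right→sink; max matching = max flow.
Augmenting path X1→Y4 (+1); matched 1.
Augmenting path X2→Y1 (+1); matched 2.
Augmenting path X3→Y2 (+1); matched 3.
Augmenting path X4→Y1→X2→Y3 (+1); matched 4.
No augmenting path remains; maximum matching = 4.
König certificate: {X1, X2, X3, X4} is a vertex cover of size 4 (every listed pair touches it), so no matching can be larger.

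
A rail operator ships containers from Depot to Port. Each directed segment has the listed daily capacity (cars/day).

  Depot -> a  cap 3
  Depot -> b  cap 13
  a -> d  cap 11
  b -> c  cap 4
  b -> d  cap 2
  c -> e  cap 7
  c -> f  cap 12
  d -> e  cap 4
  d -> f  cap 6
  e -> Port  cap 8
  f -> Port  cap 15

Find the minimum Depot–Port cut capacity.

Augment Depot→a→d→e→Port: bottleneck 3, flow now 3.
Augment Depot→b→c→e→Port: bottleneck 4, flow now 7.
Augment Depot→b→d→e→Port: bottleneck 1, flow now 8.
Augment Depot→b→d→f→Port: bottleneck 1, flow now 9.
No augmenting path remains; maximum flow = 9.
By max-flow min-cut, the minimum cut capacity equals the max flow.
In the residual graph, reachable from Depot: {Depot, b}.
Min-cut edges: Depot→a (3), b→c (4), b→d (2); capacity 3 + 4 + 2 = 9.

9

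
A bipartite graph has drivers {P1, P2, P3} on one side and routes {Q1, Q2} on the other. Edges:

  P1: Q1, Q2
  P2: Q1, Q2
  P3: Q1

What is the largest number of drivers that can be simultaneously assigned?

Unit-capacity flow: source→left, listed edges, right→sink; max matching = max flow.
Augmenting path P1→Q1 (+1); matched 1.
Augmenting path P2→Q2 (+1); matched 2.
No augmenting path remains; maximum matching = 2.
König certificate: {Q1, Q2} is a vertex cover of size 2 (every listed pair touches it), so no matching can be larger.

2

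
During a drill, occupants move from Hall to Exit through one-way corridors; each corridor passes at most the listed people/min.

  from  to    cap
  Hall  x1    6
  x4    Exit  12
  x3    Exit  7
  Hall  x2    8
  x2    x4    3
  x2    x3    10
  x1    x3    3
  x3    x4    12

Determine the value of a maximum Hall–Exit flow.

Augment Hall→x1→x3→Exit: bottleneck 3, flow now 3.
Augment Hall→x2→x3→Exit: bottleneck 4, flow now 7.
Augment Hall→x2→x4→Exit: bottleneck 3, flow now 10.
Augment Hall→x2→x3→x4→Exit: bottleneck 1, flow now 11.
No augmenting path remains; maximum flow = 11.
In the residual graph, reachable from Hall: {Hall, x1}.
Min-cut edges: Hall→x2 (8), x1→x3 (3); capacity 8 + 3 = 11.
This cut is saturated, so no flow can exceed 11.

11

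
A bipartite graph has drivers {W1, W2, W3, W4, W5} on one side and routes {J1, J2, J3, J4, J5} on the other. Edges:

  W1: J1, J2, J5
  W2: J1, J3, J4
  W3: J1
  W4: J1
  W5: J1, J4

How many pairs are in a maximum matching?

Unit-capacity flow: source→left, listed edges, right→sink; max matching = max flow.
Augmenting path W1→J1 (+1); matched 1.
Augmenting path W2→J3 (+1); matched 2.
Augmenting path W5→J4 (+1); matched 3.
Augmenting path W3→J1→W1→J2 (+1); matched 4.
No augmenting path remains; maximum matching = 4.
König certificate: {W1, W2, W5, J1} is a vertex cover of size 4 (every listed pair touches it), so no matching can be larger.

4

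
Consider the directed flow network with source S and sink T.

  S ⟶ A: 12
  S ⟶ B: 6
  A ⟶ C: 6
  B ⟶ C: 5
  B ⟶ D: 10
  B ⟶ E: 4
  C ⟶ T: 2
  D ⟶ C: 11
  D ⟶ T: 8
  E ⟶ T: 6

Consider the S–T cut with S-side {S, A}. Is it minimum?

No — its capacity is 12, but the minimum cut has capacity 8.

Given cut capacity: 6 + 6 = 12.
Augment S→A→C→T: bottleneck 2, flow now 2.
Augment S→B→D→T: bottleneck 6, flow now 8.
No augmenting path remains; maximum flow = 8.
In the residual graph, reachable from S: {S, A, C}.
Min-cut edges: S→B (6), C→T (2); capacity 6 + 2 = 8.
Cut capacity 12 exceeds the max flow 8, so it is not minimum.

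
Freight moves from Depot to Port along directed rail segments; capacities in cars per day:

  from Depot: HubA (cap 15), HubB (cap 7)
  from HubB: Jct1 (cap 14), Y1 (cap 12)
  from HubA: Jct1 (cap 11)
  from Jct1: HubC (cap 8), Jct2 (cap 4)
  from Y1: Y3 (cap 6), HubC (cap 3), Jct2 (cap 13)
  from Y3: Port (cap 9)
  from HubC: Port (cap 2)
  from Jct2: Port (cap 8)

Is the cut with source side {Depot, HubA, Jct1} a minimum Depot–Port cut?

No — its capacity is 19, but the minimum cut has capacity 13.

Given cut capacity: 7 + 8 + 4 = 19.
Augment Depot→HubB→Jct1→HubC→Port: bottleneck 2, flow now 2.
Augment Depot→HubB→Jct1→Jct2→Port: bottleneck 4, flow now 6.
Augment Depot→HubB→Y1→Y3→Port: bottleneck 1, flow now 7.
Augment Depot→HubA→Jct1→HubB→Y1→Y3→Port: bottleneck 5, flow now 12. (uses reverse residual edge)
Augment Depot→HubA→Jct1→HubB→Y1→Jct2→Port: bottleneck 1, flow now 13. (uses reverse residual edge)
No augmenting path remains; maximum flow = 13.
In the residual graph, reachable from Depot: {Depot, HubA, Jct1, HubC}.
Min-cut edges: Depot→HubB (7), Jct1→Jct2 (4), HubC→Port (2); capacity 7 + 4 + 2 = 13.
Cut capacity 19 exceeds the max flow 13, so it is not minimum.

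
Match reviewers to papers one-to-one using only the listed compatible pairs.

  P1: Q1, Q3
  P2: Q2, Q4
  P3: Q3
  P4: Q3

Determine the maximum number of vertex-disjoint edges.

3

Unit-capacity flow: source→left, listed edges, right→sink; max matching = max flow.
Augmenting path P1→Q1 (+1); matched 1.
Augmenting path P2→Q2 (+1); matched 2.
Augmenting path P3→Q3 (+1); matched 3.
No augmenting path remains; maximum matching = 3.
König certificate: {P1, P2, Q3} is a vertex cover of size 3 (every listed pair touches it), so no matching can be larger.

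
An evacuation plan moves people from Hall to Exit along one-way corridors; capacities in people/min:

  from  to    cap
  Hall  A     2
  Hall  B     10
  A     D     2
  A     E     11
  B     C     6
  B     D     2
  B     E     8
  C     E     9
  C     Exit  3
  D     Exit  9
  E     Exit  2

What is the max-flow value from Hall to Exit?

9

Augment Hall→A→D→Exit: bottleneck 2, flow now 2.
Augment Hall→B→C→Exit: bottleneck 3, flow now 5.
Augment Hall→B→D→Exit: bottleneck 2, flow now 7.
Augment Hall→B→E→Exit: bottleneck 2, flow now 9.
No augmenting path remains; maximum flow = 9.
In the residual graph, reachable from Hall: {Hall, B, C, E}.
Min-cut edges: Hall→A (2), B→D (2), C→Exit (3), E→Exit (2); capacity 2 + 2 + 3 + 2 = 9.
This cut is saturated, so no flow can exceed 9.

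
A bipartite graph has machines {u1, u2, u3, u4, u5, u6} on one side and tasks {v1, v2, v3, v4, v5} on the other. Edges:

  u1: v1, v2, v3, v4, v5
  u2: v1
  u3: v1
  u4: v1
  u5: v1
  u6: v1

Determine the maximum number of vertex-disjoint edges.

Unit-capacity flow: source→left, listed edges, right→sink; max matching = max flow.
Augmenting path u1→v1 (+1); matched 1.
Augmenting path u2→v1→u1→v2 (+1); matched 2.
No augmenting path remains; maximum matching = 2.
König certificate: {u1, v1} is a vertex cover of size 2 (every listed pair touches it), so no matching can be larger.

2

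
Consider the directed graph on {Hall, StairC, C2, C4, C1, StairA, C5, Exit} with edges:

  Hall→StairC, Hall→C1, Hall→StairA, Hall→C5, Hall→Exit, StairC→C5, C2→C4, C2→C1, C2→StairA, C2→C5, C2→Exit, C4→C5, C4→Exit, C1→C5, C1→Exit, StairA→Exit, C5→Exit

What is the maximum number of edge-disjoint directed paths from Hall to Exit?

Assign every edge capacity 1; by Menger, the answer equals the max flow.
Path Hall→Exit (+1); total 1.
Path Hall→C1→Exit (+1); total 2.
Path Hall→StairA→Exit (+1); total 3.
Path Hall→C5→Exit (+1); total 4.
No residual Hall→Exit path; max flow = 4.
Certifying cut of size 4: {C5→Exit, Hall→C1, Hall→Exit, Hall→StairA}.

4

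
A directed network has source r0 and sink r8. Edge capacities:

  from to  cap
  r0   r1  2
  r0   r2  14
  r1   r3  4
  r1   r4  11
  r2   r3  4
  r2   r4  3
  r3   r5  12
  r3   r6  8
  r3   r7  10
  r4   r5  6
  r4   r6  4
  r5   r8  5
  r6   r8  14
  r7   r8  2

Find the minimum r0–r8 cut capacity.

9

Augment r0→r1→r3→r5→r8: bottleneck 2, flow now 2.
Augment r0→r2→r3→r5→r8: bottleneck 3, flow now 5.
Augment r0→r2→r3→r6→r8: bottleneck 1, flow now 6.
Augment r0→r2→r4→r6→r8: bottleneck 3, flow now 9.
No augmenting path remains; maximum flow = 9.
By max-flow min-cut, the minimum cut capacity equals the max flow.
In the residual graph, reachable from r0: {r0, r2}.
Min-cut edges: r0→r1 (2), r2→r3 (4), r2→r4 (3); capacity 2 + 4 + 3 = 9.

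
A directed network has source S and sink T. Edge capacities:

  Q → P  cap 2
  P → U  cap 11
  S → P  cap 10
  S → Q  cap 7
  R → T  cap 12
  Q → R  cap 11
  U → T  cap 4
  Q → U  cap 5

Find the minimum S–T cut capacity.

11

Augment S→P→U→T: bottleneck 4, flow now 4.
Augment S→Q→R→T: bottleneck 7, flow now 11.
No augmenting path remains; maximum flow = 11.
By max-flow min-cut, the minimum cut capacity equals the max flow.
In the residual graph, reachable from S: {S, P, U}.
Min-cut edges: S→Q (7), U→T (4); capacity 7 + 4 = 11.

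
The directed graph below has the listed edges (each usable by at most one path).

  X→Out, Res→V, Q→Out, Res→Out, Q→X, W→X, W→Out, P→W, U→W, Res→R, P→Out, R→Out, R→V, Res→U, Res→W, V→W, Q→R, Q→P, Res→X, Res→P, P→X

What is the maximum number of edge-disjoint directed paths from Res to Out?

Assign every edge capacity 1; by Menger, the answer equals the max flow.
Path Res→Out (+1); total 1.
Path Res→P→Out (+1); total 2.
Path Res→R→Out (+1); total 3.
Path Res→W→Out (+1); total 4.
Path Res→X→Out (+1); total 5.
No residual Res→Out path; max flow = 5.
Certifying cut of size 5: {Res→Out, Res→P, Res→R, W→Out, X→Out}.

5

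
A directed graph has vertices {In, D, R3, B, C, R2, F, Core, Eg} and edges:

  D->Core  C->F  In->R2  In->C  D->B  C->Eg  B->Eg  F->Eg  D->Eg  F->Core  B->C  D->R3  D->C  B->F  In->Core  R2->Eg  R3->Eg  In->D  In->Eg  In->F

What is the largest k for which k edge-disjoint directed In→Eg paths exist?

Assign every edge capacity 1; by Menger, the answer equals the max flow.
Path In→Eg (+1); total 1.
Path In→D→Eg (+1); total 2.
Path In→C→Eg (+1); total 3.
Path In→R2→Eg (+1); total 4.
Path In→F→Eg (+1); total 5.
No residual In→Eg path; max flow = 5.
Certifying cut of size 5: {In→C, In→D, In→Eg, In→F, In→R2}.

5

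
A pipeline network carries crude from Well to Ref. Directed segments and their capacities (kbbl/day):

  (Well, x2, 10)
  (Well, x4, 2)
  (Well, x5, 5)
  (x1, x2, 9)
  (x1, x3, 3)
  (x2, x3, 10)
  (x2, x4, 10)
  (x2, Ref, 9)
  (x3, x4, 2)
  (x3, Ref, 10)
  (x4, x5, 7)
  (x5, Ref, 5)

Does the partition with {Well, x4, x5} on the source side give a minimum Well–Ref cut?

Given cut capacity: 10 + 5 = 15.
Augment Well→x2→Ref: bottleneck 9, flow now 9.
Augment Well→x5→Ref: bottleneck 5, flow now 14.
Augment Well→x2→x3→Ref: bottleneck 1, flow now 15.
No augmenting path remains; maximum flow = 15.
Cut capacity 15 equals the max flow, so it is a minimum cut.

Yes — it is a minimum cut (capacity 15).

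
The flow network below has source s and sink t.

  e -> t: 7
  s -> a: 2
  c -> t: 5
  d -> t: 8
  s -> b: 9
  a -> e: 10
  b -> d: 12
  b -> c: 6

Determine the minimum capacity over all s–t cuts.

11

Augment s→a→e→t: bottleneck 2, flow now 2.
Augment s→b→c→t: bottleneck 5, flow now 7.
Augment s→b→d→t: bottleneck 4, flow now 11.
No augmenting path remains; maximum flow = 11.
By max-flow min-cut, the minimum cut capacity equals the max flow.
In the residual graph, reachable from s: {s}.
Min-cut edges: s→a (2), s→b (9); capacity 2 + 9 = 11.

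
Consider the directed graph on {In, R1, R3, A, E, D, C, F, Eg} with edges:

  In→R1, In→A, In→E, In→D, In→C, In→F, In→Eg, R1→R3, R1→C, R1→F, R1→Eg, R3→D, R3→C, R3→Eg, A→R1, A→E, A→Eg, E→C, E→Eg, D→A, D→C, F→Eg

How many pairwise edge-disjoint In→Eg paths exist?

Assign every edge capacity 1; by Menger, the answer equals the max flow.
Path In→Eg (+1); total 1.
Path In→R1→Eg (+1); total 2.
Path In→A→Eg (+1); total 3.
Path In→E→Eg (+1); total 4.
Path In→F→Eg (+1); total 5.
Path In→D→A→R1→R3→Eg (+1); total 6.
No residual In→Eg path; max flow = 6.
Certifying cut of size 6: {In→A, In→D, In→E, In→Eg, In→F, In→R1}.

6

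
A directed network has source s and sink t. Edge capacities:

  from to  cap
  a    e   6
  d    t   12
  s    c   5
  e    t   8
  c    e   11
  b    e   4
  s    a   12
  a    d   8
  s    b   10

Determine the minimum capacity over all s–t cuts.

Augment s→a→d→t: bottleneck 8, flow now 8.
Augment s→a→e→t: bottleneck 4, flow now 12.
Augment s→b→e→t: bottleneck 4, flow now 16.
No augmenting path remains; maximum flow = 16.
By max-flow min-cut, the minimum cut capacity equals the max flow.
In the residual graph, reachable from s: {s, a, b, c, e}.
Min-cut edges: a→d (8), e→t (8); capacity 8 + 8 = 16.

16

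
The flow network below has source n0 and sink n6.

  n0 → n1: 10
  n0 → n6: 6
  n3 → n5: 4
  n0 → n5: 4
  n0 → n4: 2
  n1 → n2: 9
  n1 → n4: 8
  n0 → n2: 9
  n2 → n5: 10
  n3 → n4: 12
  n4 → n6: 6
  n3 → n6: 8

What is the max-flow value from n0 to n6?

Augment n0→n6: bottleneck 6, flow now 6.
Augment n0→n4→n6: bottleneck 2, flow now 8.
Augment n0→n1→n4→n6: bottleneck 4, flow now 12.
No augmenting path remains; maximum flow = 12.
In the residual graph, reachable from n0: {n0, n1, n2, n4, n5}.
Min-cut edges: n0→n6 (6), n4→n6 (6); capacity 6 + 6 = 12.
This cut is saturated, so no flow can exceed 12.

12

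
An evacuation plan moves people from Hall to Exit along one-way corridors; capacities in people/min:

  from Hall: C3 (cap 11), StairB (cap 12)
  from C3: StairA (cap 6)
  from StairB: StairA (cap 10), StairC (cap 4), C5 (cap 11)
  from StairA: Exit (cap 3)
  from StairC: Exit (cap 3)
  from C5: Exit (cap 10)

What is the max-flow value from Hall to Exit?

Augment Hall→C3→StairA→Exit: bottleneck 3, flow now 3.
Augment Hall→StairB→StairC→Exit: bottleneck 3, flow now 6.
Augment Hall→StairB→C5→Exit: bottleneck 9, flow now 15.
No augmenting path remains; maximum flow = 15.
In the residual graph, reachable from Hall: {Hall, C3, StairA}.
Min-cut edges: Hall→StairB (12), StairA→Exit (3); capacity 12 + 3 = 15.
This cut is saturated, so no flow can exceed 15.

15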